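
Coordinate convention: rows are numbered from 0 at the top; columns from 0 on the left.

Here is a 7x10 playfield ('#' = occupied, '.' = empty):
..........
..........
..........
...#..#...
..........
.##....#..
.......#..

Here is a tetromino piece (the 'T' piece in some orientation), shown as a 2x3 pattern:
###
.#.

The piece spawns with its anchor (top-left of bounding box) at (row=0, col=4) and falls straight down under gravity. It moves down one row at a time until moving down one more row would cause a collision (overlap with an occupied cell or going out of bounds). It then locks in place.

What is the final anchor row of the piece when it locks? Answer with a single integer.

Spawn at (row=0, col=4). Try each row:
  row 0: fits
  row 1: fits
  row 2: fits
  row 3: blocked -> lock at row 2

Answer: 2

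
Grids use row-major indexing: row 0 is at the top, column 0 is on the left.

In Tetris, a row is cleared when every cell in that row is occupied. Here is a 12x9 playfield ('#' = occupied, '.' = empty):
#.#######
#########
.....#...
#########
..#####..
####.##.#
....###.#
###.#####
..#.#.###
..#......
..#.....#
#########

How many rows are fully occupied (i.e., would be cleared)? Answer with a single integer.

Answer: 3

Derivation:
Check each row:
  row 0: 1 empty cell -> not full
  row 1: 0 empty cells -> FULL (clear)
  row 2: 8 empty cells -> not full
  row 3: 0 empty cells -> FULL (clear)
  row 4: 4 empty cells -> not full
  row 5: 2 empty cells -> not full
  row 6: 5 empty cells -> not full
  row 7: 1 empty cell -> not full
  row 8: 4 empty cells -> not full
  row 9: 8 empty cells -> not full
  row 10: 7 empty cells -> not full
  row 11: 0 empty cells -> FULL (clear)
Total rows cleared: 3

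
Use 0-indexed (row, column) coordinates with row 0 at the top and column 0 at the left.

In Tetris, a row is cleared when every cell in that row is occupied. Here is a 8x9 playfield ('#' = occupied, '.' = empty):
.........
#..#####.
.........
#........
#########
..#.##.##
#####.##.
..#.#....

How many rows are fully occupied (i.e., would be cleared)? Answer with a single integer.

Answer: 1

Derivation:
Check each row:
  row 0: 9 empty cells -> not full
  row 1: 3 empty cells -> not full
  row 2: 9 empty cells -> not full
  row 3: 8 empty cells -> not full
  row 4: 0 empty cells -> FULL (clear)
  row 5: 4 empty cells -> not full
  row 6: 2 empty cells -> not full
  row 7: 7 empty cells -> not full
Total rows cleared: 1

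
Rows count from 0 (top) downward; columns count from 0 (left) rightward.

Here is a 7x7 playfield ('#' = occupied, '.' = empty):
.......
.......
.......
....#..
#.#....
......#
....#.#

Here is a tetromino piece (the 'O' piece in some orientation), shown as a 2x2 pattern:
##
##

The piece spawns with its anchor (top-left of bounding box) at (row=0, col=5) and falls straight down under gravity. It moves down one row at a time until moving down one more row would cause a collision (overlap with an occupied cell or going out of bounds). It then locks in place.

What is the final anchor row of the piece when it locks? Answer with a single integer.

Answer: 3

Derivation:
Spawn at (row=0, col=5). Try each row:
  row 0: fits
  row 1: fits
  row 2: fits
  row 3: fits
  row 4: blocked -> lock at row 3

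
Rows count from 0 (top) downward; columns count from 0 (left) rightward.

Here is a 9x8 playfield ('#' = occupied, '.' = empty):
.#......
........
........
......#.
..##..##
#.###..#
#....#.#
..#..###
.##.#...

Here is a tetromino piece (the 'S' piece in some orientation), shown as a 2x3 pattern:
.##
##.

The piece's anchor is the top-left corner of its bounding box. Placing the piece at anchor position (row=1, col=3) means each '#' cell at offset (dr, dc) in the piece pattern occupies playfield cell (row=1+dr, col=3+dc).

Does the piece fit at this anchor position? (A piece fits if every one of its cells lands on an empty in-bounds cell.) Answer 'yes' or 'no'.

Answer: yes

Derivation:
Check each piece cell at anchor (1, 3):
  offset (0,1) -> (1,4): empty -> OK
  offset (0,2) -> (1,5): empty -> OK
  offset (1,0) -> (2,3): empty -> OK
  offset (1,1) -> (2,4): empty -> OK
All cells valid: yes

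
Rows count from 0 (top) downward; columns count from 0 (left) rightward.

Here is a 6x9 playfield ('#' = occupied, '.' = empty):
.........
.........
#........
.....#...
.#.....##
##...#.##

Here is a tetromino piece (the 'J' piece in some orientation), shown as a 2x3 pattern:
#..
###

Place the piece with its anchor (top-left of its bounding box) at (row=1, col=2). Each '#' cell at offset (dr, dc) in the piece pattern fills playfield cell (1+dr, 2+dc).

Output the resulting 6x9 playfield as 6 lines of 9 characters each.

Fill (1+0,2+0) = (1,2)
Fill (1+1,2+0) = (2,2)
Fill (1+1,2+1) = (2,3)
Fill (1+1,2+2) = (2,4)

Answer: .........
..#......
#.###....
.....#...
.#.....##
##...#.##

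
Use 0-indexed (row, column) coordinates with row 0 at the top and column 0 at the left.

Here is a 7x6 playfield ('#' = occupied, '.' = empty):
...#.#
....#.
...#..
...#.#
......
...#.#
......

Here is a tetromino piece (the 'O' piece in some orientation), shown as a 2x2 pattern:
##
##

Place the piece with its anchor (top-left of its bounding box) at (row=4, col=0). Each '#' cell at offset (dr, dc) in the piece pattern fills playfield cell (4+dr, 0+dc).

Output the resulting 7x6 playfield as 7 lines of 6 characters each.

Fill (4+0,0+0) = (4,0)
Fill (4+0,0+1) = (4,1)
Fill (4+1,0+0) = (5,0)
Fill (4+1,0+1) = (5,1)

Answer: ...#.#
....#.
...#..
...#.#
##....
##.#.#
......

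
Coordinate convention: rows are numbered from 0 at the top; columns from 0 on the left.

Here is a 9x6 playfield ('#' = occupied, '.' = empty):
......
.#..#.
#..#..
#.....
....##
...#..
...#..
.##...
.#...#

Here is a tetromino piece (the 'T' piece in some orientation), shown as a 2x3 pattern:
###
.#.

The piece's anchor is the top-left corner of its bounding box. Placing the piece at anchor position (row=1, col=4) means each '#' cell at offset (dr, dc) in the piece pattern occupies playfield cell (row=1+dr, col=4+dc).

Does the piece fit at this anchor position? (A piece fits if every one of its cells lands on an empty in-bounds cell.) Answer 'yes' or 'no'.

Answer: no

Derivation:
Check each piece cell at anchor (1, 4):
  offset (0,0) -> (1,4): occupied ('#') -> FAIL
  offset (0,1) -> (1,5): empty -> OK
  offset (0,2) -> (1,6): out of bounds -> FAIL
  offset (1,1) -> (2,5): empty -> OK
All cells valid: no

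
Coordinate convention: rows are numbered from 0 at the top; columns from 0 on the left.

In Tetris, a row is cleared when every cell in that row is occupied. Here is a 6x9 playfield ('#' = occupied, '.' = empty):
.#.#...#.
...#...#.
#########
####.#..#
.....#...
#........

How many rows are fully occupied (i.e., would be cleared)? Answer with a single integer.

Check each row:
  row 0: 6 empty cells -> not full
  row 1: 7 empty cells -> not full
  row 2: 0 empty cells -> FULL (clear)
  row 3: 3 empty cells -> not full
  row 4: 8 empty cells -> not full
  row 5: 8 empty cells -> not full
Total rows cleared: 1

Answer: 1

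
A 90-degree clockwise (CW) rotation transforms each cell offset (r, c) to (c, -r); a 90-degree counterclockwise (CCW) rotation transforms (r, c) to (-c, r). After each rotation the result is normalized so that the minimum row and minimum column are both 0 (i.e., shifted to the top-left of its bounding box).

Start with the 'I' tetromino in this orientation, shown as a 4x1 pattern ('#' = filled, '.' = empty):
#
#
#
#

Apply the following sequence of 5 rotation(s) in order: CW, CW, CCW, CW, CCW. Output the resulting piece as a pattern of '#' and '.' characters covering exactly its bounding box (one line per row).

Start:
#
#
#
#
After rotation 1 (CW):
####
After rotation 2 (CW):
#
#
#
#
After rotation 3 (CCW):
####
After rotation 4 (CW):
#
#
#
#
After rotation 5 (CCW):
####

Answer: ####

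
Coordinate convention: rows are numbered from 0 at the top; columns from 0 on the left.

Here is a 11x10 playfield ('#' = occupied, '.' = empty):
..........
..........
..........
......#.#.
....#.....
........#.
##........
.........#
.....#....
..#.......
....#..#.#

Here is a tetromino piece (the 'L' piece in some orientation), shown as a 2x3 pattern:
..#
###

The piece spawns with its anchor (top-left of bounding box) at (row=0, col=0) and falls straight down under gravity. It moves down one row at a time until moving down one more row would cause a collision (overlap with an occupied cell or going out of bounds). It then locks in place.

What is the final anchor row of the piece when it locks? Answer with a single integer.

Answer: 4

Derivation:
Spawn at (row=0, col=0). Try each row:
  row 0: fits
  row 1: fits
  row 2: fits
  row 3: fits
  row 4: fits
  row 5: blocked -> lock at row 4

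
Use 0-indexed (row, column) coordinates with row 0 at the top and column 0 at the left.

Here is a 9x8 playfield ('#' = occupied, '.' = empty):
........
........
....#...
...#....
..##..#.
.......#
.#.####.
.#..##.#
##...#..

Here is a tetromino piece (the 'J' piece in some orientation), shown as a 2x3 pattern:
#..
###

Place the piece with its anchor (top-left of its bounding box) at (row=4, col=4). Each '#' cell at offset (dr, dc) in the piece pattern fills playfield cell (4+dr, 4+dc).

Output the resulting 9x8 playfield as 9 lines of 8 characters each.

Answer: ........
........
....#...
...#....
..###.#.
....####
.#.####.
.#..##.#
##...#..

Derivation:
Fill (4+0,4+0) = (4,4)
Fill (4+1,4+0) = (5,4)
Fill (4+1,4+1) = (5,5)
Fill (4+1,4+2) = (5,6)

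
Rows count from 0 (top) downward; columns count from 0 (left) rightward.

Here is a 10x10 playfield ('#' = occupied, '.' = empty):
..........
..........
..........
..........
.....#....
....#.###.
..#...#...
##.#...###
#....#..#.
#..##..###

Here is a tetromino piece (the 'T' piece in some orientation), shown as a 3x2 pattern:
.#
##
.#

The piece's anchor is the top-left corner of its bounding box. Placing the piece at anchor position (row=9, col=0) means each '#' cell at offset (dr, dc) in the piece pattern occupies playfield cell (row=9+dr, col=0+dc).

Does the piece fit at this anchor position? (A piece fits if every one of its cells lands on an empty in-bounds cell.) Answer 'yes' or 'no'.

Check each piece cell at anchor (9, 0):
  offset (0,1) -> (9,1): empty -> OK
  offset (1,0) -> (10,0): out of bounds -> FAIL
  offset (1,1) -> (10,1): out of bounds -> FAIL
  offset (2,1) -> (11,1): out of bounds -> FAIL
All cells valid: no

Answer: no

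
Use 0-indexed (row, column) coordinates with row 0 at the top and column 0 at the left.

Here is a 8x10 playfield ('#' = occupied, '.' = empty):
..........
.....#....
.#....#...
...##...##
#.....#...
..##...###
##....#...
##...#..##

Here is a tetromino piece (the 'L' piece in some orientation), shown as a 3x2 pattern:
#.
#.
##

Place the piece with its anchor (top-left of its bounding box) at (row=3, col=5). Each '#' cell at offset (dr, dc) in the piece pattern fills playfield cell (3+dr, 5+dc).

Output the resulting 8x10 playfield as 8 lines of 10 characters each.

Answer: ..........
.....#....
.#....#...
...###..##
#....##...
..##.#####
##....#...
##...#..##

Derivation:
Fill (3+0,5+0) = (3,5)
Fill (3+1,5+0) = (4,5)
Fill (3+2,5+0) = (5,5)
Fill (3+2,5+1) = (5,6)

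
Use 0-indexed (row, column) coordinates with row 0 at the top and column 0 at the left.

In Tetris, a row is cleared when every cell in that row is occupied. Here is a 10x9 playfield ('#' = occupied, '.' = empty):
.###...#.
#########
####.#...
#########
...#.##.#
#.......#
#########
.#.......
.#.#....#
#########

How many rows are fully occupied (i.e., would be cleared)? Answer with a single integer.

Answer: 4

Derivation:
Check each row:
  row 0: 5 empty cells -> not full
  row 1: 0 empty cells -> FULL (clear)
  row 2: 4 empty cells -> not full
  row 3: 0 empty cells -> FULL (clear)
  row 4: 5 empty cells -> not full
  row 5: 7 empty cells -> not full
  row 6: 0 empty cells -> FULL (clear)
  row 7: 8 empty cells -> not full
  row 8: 6 empty cells -> not full
  row 9: 0 empty cells -> FULL (clear)
Total rows cleared: 4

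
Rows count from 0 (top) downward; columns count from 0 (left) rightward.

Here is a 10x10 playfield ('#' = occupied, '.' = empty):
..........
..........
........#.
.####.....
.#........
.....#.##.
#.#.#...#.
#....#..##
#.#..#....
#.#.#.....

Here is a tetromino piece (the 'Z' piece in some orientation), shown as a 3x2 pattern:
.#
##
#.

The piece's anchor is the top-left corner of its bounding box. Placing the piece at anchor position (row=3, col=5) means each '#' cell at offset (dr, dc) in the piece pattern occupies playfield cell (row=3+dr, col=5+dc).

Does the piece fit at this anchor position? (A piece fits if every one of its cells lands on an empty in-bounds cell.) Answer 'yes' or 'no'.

Check each piece cell at anchor (3, 5):
  offset (0,1) -> (3,6): empty -> OK
  offset (1,0) -> (4,5): empty -> OK
  offset (1,1) -> (4,6): empty -> OK
  offset (2,0) -> (5,5): occupied ('#') -> FAIL
All cells valid: no

Answer: no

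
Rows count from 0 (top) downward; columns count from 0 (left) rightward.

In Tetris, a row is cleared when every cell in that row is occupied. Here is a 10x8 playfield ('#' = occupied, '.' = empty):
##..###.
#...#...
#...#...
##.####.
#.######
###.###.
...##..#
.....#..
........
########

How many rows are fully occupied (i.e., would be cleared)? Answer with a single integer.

Check each row:
  row 0: 3 empty cells -> not full
  row 1: 6 empty cells -> not full
  row 2: 6 empty cells -> not full
  row 3: 2 empty cells -> not full
  row 4: 1 empty cell -> not full
  row 5: 2 empty cells -> not full
  row 6: 5 empty cells -> not full
  row 7: 7 empty cells -> not full
  row 8: 8 empty cells -> not full
  row 9: 0 empty cells -> FULL (clear)
Total rows cleared: 1

Answer: 1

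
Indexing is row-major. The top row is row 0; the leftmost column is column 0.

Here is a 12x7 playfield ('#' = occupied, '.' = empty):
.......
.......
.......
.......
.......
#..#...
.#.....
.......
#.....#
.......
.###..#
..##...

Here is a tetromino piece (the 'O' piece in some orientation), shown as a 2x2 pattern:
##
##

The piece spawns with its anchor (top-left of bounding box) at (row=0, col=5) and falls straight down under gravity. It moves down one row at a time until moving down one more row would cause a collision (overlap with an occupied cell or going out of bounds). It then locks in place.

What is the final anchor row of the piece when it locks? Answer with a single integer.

Answer: 6

Derivation:
Spawn at (row=0, col=5). Try each row:
  row 0: fits
  row 1: fits
  row 2: fits
  row 3: fits
  row 4: fits
  row 5: fits
  row 6: fits
  row 7: blocked -> lock at row 6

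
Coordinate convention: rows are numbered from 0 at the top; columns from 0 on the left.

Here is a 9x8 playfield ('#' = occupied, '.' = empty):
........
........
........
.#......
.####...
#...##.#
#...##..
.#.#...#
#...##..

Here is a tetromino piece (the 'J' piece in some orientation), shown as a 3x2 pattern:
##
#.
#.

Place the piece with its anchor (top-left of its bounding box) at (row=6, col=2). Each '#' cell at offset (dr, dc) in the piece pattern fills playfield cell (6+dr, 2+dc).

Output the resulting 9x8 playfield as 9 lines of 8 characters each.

Fill (6+0,2+0) = (6,2)
Fill (6+0,2+1) = (6,3)
Fill (6+1,2+0) = (7,2)
Fill (6+2,2+0) = (8,2)

Answer: ........
........
........
.#......
.####...
#...##.#
#.####..
.###...#
#.#.##..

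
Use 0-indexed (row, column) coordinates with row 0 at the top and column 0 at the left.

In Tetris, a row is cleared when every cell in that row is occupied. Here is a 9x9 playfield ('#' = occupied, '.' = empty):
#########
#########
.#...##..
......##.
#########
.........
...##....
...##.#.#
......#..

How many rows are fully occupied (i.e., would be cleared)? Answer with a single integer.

Answer: 3

Derivation:
Check each row:
  row 0: 0 empty cells -> FULL (clear)
  row 1: 0 empty cells -> FULL (clear)
  row 2: 6 empty cells -> not full
  row 3: 7 empty cells -> not full
  row 4: 0 empty cells -> FULL (clear)
  row 5: 9 empty cells -> not full
  row 6: 7 empty cells -> not full
  row 7: 5 empty cells -> not full
  row 8: 8 empty cells -> not full
Total rows cleared: 3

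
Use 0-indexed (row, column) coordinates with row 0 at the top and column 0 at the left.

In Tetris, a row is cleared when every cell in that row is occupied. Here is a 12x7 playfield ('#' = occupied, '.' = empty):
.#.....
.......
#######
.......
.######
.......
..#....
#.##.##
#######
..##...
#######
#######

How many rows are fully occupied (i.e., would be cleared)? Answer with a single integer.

Check each row:
  row 0: 6 empty cells -> not full
  row 1: 7 empty cells -> not full
  row 2: 0 empty cells -> FULL (clear)
  row 3: 7 empty cells -> not full
  row 4: 1 empty cell -> not full
  row 5: 7 empty cells -> not full
  row 6: 6 empty cells -> not full
  row 7: 2 empty cells -> not full
  row 8: 0 empty cells -> FULL (clear)
  row 9: 5 empty cells -> not full
  row 10: 0 empty cells -> FULL (clear)
  row 11: 0 empty cells -> FULL (clear)
Total rows cleared: 4

Answer: 4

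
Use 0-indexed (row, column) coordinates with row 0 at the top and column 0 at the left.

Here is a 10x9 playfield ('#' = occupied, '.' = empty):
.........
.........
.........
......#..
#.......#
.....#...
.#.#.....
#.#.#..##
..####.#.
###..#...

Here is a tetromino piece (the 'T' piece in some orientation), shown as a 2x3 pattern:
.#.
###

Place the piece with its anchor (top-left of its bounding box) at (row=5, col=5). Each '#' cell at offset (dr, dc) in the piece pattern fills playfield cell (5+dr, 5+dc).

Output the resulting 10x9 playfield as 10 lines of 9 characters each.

Fill (5+0,5+1) = (5,6)
Fill (5+1,5+0) = (6,5)
Fill (5+1,5+1) = (6,6)
Fill (5+1,5+2) = (6,7)

Answer: .........
.........
.........
......#..
#.......#
.....##..
.#.#.###.
#.#.#..##
..####.#.
###..#...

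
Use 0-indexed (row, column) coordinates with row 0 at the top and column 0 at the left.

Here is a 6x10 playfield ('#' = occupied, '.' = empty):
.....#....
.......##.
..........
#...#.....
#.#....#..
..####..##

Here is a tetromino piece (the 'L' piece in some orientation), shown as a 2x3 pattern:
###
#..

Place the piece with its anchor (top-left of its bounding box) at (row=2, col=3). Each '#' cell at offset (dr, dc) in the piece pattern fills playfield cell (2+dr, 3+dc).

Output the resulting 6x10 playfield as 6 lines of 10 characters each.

Fill (2+0,3+0) = (2,3)
Fill (2+0,3+1) = (2,4)
Fill (2+0,3+2) = (2,5)
Fill (2+1,3+0) = (3,3)

Answer: .....#....
.......##.
...###....
#..##.....
#.#....#..
..####..##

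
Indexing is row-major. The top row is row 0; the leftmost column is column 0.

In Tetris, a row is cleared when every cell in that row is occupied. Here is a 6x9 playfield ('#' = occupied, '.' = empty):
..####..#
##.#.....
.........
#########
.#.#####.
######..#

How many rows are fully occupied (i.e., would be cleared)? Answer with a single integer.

Answer: 1

Derivation:
Check each row:
  row 0: 4 empty cells -> not full
  row 1: 6 empty cells -> not full
  row 2: 9 empty cells -> not full
  row 3: 0 empty cells -> FULL (clear)
  row 4: 3 empty cells -> not full
  row 5: 2 empty cells -> not full
Total rows cleared: 1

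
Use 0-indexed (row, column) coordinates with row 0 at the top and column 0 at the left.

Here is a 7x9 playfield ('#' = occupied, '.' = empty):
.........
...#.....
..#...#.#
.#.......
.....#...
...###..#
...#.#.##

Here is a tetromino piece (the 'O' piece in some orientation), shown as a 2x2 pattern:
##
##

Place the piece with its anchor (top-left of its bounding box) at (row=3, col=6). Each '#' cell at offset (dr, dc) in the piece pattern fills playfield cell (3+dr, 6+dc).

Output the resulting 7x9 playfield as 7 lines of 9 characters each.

Answer: .........
...#.....
..#...#.#
.#....##.
.....###.
...###..#
...#.#.##

Derivation:
Fill (3+0,6+0) = (3,6)
Fill (3+0,6+1) = (3,7)
Fill (3+1,6+0) = (4,6)
Fill (3+1,6+1) = (4,7)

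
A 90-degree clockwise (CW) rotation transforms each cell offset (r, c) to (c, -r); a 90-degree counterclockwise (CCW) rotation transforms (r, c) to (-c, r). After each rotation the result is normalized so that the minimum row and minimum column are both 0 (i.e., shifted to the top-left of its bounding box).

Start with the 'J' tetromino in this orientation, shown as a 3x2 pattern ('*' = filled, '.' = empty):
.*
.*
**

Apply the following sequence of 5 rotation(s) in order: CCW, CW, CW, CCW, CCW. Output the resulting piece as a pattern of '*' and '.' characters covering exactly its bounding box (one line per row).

Start:
.*
.*
**
After rotation 1 (CCW):
***
..*
After rotation 2 (CW):
.*
.*
**
After rotation 3 (CW):
*..
***
After rotation 4 (CCW):
.*
.*
**
After rotation 5 (CCW):
***
..*

Answer: ***
..*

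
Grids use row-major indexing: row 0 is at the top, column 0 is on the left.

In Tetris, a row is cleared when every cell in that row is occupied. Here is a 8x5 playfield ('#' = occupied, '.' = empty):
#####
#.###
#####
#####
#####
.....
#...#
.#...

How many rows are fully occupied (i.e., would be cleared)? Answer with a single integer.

Answer: 4

Derivation:
Check each row:
  row 0: 0 empty cells -> FULL (clear)
  row 1: 1 empty cell -> not full
  row 2: 0 empty cells -> FULL (clear)
  row 3: 0 empty cells -> FULL (clear)
  row 4: 0 empty cells -> FULL (clear)
  row 5: 5 empty cells -> not full
  row 6: 3 empty cells -> not full
  row 7: 4 empty cells -> not full
Total rows cleared: 4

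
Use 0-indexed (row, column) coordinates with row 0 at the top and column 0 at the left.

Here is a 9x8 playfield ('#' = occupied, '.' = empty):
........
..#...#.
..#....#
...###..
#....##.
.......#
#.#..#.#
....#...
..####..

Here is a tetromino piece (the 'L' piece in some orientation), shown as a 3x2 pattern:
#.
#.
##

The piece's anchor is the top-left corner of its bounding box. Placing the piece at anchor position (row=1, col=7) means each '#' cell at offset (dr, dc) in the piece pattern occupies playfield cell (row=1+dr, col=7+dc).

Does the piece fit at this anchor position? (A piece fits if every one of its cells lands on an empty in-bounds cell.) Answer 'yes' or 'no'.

Check each piece cell at anchor (1, 7):
  offset (0,0) -> (1,7): empty -> OK
  offset (1,0) -> (2,7): occupied ('#') -> FAIL
  offset (2,0) -> (3,7): empty -> OK
  offset (2,1) -> (3,8): out of bounds -> FAIL
All cells valid: no

Answer: no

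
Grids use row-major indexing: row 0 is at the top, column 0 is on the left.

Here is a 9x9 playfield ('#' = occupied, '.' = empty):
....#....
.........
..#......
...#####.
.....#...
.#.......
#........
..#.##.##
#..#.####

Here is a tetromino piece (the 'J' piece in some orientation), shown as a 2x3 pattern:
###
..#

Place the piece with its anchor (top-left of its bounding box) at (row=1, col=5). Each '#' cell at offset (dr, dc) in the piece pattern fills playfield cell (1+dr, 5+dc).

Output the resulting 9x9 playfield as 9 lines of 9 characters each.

Answer: ....#....
.....###.
..#....#.
...#####.
.....#...
.#.......
#........
..#.##.##
#..#.####

Derivation:
Fill (1+0,5+0) = (1,5)
Fill (1+0,5+1) = (1,6)
Fill (1+0,5+2) = (1,7)
Fill (1+1,5+2) = (2,7)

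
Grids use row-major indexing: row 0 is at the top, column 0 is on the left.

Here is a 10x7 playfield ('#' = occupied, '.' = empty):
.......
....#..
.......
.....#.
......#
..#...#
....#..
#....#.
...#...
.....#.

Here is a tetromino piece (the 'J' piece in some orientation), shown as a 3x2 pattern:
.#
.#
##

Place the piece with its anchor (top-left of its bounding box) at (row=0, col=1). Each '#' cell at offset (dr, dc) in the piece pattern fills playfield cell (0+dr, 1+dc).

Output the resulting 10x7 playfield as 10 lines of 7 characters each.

Answer: ..#....
..#.#..
.##....
.....#.
......#
..#...#
....#..
#....#.
...#...
.....#.

Derivation:
Fill (0+0,1+1) = (0,2)
Fill (0+1,1+1) = (1,2)
Fill (0+2,1+0) = (2,1)
Fill (0+2,1+1) = (2,2)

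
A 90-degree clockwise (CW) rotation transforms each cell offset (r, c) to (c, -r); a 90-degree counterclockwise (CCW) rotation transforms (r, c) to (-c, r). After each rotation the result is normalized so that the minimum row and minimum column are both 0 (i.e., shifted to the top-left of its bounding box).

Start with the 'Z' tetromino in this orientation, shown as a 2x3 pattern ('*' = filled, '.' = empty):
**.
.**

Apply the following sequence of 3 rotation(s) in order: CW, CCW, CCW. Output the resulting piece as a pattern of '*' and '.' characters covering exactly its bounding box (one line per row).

Start:
**.
.**
After rotation 1 (CW):
.*
**
*.
After rotation 2 (CCW):
**.
.**
After rotation 3 (CCW):
.*
**
*.

Answer: .*
**
*.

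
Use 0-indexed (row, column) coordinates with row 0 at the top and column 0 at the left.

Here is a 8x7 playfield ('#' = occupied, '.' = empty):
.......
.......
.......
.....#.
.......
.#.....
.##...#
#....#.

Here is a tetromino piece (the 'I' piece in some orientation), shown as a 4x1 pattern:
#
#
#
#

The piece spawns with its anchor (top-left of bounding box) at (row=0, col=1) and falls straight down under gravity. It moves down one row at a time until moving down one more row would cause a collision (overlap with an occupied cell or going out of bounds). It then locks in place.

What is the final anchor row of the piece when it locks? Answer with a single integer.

Spawn at (row=0, col=1). Try each row:
  row 0: fits
  row 1: fits
  row 2: blocked -> lock at row 1

Answer: 1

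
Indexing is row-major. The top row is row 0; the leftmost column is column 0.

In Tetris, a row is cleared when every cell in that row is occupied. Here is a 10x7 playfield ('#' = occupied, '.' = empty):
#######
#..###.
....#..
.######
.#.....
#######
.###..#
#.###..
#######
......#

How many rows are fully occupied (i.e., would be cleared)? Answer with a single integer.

Check each row:
  row 0: 0 empty cells -> FULL (clear)
  row 1: 3 empty cells -> not full
  row 2: 6 empty cells -> not full
  row 3: 1 empty cell -> not full
  row 4: 6 empty cells -> not full
  row 5: 0 empty cells -> FULL (clear)
  row 6: 3 empty cells -> not full
  row 7: 3 empty cells -> not full
  row 8: 0 empty cells -> FULL (clear)
  row 9: 6 empty cells -> not full
Total rows cleared: 3

Answer: 3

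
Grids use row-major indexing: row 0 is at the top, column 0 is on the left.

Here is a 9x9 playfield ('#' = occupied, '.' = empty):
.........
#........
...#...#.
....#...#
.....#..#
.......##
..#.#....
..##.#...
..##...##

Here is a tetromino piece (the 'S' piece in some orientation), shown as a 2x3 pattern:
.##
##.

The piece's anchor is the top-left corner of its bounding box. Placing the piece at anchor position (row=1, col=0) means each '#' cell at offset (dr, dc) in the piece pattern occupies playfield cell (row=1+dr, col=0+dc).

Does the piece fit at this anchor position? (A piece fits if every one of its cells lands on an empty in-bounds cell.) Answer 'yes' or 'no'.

Check each piece cell at anchor (1, 0):
  offset (0,1) -> (1,1): empty -> OK
  offset (0,2) -> (1,2): empty -> OK
  offset (1,0) -> (2,0): empty -> OK
  offset (1,1) -> (2,1): empty -> OK
All cells valid: yes

Answer: yes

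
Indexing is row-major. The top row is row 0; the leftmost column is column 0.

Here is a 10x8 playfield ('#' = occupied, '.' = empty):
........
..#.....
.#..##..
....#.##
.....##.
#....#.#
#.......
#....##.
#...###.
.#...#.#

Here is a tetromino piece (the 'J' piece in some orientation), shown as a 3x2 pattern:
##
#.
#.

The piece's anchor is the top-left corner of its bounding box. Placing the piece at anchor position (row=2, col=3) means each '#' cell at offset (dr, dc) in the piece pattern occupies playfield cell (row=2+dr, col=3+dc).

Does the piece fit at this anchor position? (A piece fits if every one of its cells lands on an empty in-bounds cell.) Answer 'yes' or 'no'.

Answer: no

Derivation:
Check each piece cell at anchor (2, 3):
  offset (0,0) -> (2,3): empty -> OK
  offset (0,1) -> (2,4): occupied ('#') -> FAIL
  offset (1,0) -> (3,3): empty -> OK
  offset (2,0) -> (4,3): empty -> OK
All cells valid: no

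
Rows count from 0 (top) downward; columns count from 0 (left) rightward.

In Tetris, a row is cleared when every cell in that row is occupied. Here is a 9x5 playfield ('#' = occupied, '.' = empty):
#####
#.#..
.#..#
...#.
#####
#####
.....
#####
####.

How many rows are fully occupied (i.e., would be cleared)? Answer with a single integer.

Check each row:
  row 0: 0 empty cells -> FULL (clear)
  row 1: 3 empty cells -> not full
  row 2: 3 empty cells -> not full
  row 3: 4 empty cells -> not full
  row 4: 0 empty cells -> FULL (clear)
  row 5: 0 empty cells -> FULL (clear)
  row 6: 5 empty cells -> not full
  row 7: 0 empty cells -> FULL (clear)
  row 8: 1 empty cell -> not full
Total rows cleared: 4

Answer: 4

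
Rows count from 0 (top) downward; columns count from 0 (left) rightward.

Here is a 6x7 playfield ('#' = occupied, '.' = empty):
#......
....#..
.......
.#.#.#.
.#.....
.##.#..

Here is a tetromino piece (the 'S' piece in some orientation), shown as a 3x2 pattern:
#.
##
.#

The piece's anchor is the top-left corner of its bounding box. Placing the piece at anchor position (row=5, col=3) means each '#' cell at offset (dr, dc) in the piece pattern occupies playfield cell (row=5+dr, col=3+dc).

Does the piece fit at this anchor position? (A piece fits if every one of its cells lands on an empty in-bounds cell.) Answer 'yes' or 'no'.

Answer: no

Derivation:
Check each piece cell at anchor (5, 3):
  offset (0,0) -> (5,3): empty -> OK
  offset (1,0) -> (6,3): out of bounds -> FAIL
  offset (1,1) -> (6,4): out of bounds -> FAIL
  offset (2,1) -> (7,4): out of bounds -> FAIL
All cells valid: no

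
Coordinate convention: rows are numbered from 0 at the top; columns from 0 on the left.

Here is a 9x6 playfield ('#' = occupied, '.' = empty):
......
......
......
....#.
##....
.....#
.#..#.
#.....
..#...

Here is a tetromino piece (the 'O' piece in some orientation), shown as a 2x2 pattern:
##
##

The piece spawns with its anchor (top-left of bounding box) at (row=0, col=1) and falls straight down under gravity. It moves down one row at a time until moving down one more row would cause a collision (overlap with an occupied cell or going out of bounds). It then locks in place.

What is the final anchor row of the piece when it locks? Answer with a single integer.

Answer: 2

Derivation:
Spawn at (row=0, col=1). Try each row:
  row 0: fits
  row 1: fits
  row 2: fits
  row 3: blocked -> lock at row 2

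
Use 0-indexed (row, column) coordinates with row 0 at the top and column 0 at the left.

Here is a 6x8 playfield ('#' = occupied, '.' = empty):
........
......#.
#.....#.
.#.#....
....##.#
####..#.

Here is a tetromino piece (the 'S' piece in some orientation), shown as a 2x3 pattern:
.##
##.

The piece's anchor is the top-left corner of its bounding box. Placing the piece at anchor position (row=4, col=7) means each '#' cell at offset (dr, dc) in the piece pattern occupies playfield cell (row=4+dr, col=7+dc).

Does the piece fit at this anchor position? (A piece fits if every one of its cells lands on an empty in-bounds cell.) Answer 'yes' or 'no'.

Check each piece cell at anchor (4, 7):
  offset (0,1) -> (4,8): out of bounds -> FAIL
  offset (0,2) -> (4,9): out of bounds -> FAIL
  offset (1,0) -> (5,7): empty -> OK
  offset (1,1) -> (5,8): out of bounds -> FAIL
All cells valid: no

Answer: no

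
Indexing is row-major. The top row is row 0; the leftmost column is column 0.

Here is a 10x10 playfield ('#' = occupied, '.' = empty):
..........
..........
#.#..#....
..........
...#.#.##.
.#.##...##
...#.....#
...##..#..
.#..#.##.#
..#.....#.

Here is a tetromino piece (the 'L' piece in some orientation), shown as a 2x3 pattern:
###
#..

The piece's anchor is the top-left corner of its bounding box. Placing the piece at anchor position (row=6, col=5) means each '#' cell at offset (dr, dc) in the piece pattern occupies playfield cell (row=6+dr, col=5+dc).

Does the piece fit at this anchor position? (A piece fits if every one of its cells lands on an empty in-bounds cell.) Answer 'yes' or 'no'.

Answer: yes

Derivation:
Check each piece cell at anchor (6, 5):
  offset (0,0) -> (6,5): empty -> OK
  offset (0,1) -> (6,6): empty -> OK
  offset (0,2) -> (6,7): empty -> OK
  offset (1,0) -> (7,5): empty -> OK
All cells valid: yes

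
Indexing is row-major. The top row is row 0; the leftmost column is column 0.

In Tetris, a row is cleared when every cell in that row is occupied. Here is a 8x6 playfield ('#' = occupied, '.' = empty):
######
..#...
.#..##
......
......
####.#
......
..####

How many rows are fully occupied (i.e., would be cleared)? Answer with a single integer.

Answer: 1

Derivation:
Check each row:
  row 0: 0 empty cells -> FULL (clear)
  row 1: 5 empty cells -> not full
  row 2: 3 empty cells -> not full
  row 3: 6 empty cells -> not full
  row 4: 6 empty cells -> not full
  row 5: 1 empty cell -> not full
  row 6: 6 empty cells -> not full
  row 7: 2 empty cells -> not full
Total rows cleared: 1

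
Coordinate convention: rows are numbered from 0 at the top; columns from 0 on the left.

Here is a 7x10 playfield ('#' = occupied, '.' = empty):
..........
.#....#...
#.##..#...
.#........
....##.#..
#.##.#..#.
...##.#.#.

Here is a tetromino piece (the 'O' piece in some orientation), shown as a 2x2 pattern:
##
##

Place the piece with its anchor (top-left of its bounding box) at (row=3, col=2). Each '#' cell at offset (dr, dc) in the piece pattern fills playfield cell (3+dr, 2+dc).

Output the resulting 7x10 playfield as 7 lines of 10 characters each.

Fill (3+0,2+0) = (3,2)
Fill (3+0,2+1) = (3,3)
Fill (3+1,2+0) = (4,2)
Fill (3+1,2+1) = (4,3)

Answer: ..........
.#....#...
#.##..#...
.###......
..####.#..
#.##.#..#.
...##.#.#.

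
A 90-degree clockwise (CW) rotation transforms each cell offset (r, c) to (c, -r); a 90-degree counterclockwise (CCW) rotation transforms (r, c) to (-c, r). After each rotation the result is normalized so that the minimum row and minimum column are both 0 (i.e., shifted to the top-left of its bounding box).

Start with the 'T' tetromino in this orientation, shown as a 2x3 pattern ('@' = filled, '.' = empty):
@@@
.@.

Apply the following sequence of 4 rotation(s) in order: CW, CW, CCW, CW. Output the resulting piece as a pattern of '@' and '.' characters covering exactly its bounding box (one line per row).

Answer: .@.
@@@

Derivation:
Start:
@@@
.@.
After rotation 1 (CW):
.@
@@
.@
After rotation 2 (CW):
.@.
@@@
After rotation 3 (CCW):
.@
@@
.@
After rotation 4 (CW):
.@.
@@@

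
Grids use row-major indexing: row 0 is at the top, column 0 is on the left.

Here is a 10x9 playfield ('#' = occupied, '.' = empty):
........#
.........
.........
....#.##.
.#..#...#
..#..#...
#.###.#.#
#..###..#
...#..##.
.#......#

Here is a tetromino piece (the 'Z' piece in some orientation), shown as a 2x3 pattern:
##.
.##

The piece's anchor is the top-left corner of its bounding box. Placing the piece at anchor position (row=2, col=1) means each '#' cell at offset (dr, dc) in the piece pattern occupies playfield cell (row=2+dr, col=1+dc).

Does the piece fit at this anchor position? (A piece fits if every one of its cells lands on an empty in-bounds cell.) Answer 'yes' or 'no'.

Check each piece cell at anchor (2, 1):
  offset (0,0) -> (2,1): empty -> OK
  offset (0,1) -> (2,2): empty -> OK
  offset (1,1) -> (3,2): empty -> OK
  offset (1,2) -> (3,3): empty -> OK
All cells valid: yes

Answer: yes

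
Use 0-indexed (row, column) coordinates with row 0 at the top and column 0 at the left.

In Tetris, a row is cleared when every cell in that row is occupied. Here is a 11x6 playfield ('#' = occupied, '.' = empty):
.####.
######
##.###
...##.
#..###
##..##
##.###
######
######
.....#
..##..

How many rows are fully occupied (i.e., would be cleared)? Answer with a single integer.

Answer: 3

Derivation:
Check each row:
  row 0: 2 empty cells -> not full
  row 1: 0 empty cells -> FULL (clear)
  row 2: 1 empty cell -> not full
  row 3: 4 empty cells -> not full
  row 4: 2 empty cells -> not full
  row 5: 2 empty cells -> not full
  row 6: 1 empty cell -> not full
  row 7: 0 empty cells -> FULL (clear)
  row 8: 0 empty cells -> FULL (clear)
  row 9: 5 empty cells -> not full
  row 10: 4 empty cells -> not full
Total rows cleared: 3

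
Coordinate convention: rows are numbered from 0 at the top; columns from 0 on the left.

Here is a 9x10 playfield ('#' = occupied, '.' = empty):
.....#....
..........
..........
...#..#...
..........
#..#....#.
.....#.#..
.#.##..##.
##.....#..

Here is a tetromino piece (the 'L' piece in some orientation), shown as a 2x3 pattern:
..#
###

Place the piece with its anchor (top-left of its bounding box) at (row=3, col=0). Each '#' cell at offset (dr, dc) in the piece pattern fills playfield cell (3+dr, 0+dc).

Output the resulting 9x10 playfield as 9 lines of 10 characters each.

Fill (3+0,0+2) = (3,2)
Fill (3+1,0+0) = (4,0)
Fill (3+1,0+1) = (4,1)
Fill (3+1,0+2) = (4,2)

Answer: .....#....
..........
..........
..##..#...
###.......
#..#....#.
.....#.#..
.#.##..##.
##.....#..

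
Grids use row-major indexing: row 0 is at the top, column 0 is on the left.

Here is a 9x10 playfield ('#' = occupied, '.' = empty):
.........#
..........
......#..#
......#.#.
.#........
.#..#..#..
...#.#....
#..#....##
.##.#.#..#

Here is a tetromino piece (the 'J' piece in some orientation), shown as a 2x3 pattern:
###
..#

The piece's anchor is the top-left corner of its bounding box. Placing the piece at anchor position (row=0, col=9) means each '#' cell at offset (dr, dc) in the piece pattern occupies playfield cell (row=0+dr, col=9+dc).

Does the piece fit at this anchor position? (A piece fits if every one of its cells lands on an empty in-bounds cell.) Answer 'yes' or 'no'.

Check each piece cell at anchor (0, 9):
  offset (0,0) -> (0,9): occupied ('#') -> FAIL
  offset (0,1) -> (0,10): out of bounds -> FAIL
  offset (0,2) -> (0,11): out of bounds -> FAIL
  offset (1,2) -> (1,11): out of bounds -> FAIL
All cells valid: no

Answer: no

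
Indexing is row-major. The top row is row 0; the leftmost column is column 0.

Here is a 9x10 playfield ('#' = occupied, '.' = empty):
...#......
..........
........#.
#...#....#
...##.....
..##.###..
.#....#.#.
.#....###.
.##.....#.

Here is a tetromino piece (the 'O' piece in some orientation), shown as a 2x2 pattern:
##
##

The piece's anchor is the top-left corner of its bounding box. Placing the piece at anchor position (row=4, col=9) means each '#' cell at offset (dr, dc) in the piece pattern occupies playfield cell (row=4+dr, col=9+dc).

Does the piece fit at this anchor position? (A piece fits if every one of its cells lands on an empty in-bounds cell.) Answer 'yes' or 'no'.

Answer: no

Derivation:
Check each piece cell at anchor (4, 9):
  offset (0,0) -> (4,9): empty -> OK
  offset (0,1) -> (4,10): out of bounds -> FAIL
  offset (1,0) -> (5,9): empty -> OK
  offset (1,1) -> (5,10): out of bounds -> FAIL
All cells valid: no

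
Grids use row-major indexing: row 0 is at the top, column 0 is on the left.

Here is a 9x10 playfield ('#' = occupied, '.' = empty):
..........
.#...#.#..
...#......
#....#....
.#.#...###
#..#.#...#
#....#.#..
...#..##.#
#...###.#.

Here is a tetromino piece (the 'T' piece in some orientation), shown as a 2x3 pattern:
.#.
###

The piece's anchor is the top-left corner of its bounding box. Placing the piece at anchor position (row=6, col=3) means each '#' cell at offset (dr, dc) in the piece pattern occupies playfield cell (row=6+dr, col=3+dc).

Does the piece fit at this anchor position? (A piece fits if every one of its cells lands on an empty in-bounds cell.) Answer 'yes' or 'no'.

Answer: no

Derivation:
Check each piece cell at anchor (6, 3):
  offset (0,1) -> (6,4): empty -> OK
  offset (1,0) -> (7,3): occupied ('#') -> FAIL
  offset (1,1) -> (7,4): empty -> OK
  offset (1,2) -> (7,5): empty -> OK
All cells valid: no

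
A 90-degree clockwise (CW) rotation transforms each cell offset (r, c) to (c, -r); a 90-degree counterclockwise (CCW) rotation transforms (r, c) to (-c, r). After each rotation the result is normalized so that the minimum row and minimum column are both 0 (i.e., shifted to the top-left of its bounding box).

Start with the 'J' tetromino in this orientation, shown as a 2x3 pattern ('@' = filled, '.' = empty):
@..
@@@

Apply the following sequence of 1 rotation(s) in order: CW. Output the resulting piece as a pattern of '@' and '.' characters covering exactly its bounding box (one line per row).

Answer: @@
@.
@.

Derivation:
Start:
@..
@@@
After rotation 1 (CW):
@@
@.
@.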